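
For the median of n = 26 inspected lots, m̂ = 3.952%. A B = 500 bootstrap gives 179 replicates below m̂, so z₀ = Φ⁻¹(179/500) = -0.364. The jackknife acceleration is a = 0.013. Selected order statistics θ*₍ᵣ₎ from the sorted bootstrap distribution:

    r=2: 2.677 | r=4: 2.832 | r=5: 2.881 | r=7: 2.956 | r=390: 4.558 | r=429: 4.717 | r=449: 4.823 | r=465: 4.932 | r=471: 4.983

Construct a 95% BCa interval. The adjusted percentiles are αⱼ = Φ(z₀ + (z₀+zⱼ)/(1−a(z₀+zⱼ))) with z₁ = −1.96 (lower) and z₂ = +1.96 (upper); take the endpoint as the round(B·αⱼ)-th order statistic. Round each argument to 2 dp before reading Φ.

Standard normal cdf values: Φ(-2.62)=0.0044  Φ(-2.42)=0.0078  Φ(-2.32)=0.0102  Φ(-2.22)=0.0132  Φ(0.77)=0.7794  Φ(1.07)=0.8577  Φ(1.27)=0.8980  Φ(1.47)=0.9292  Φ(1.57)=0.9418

Lower: z₀ + z₁ = -0.364 + (-1.960) = -2.324; 1 − a(z₀+z₁) = 1 − (0.013)(-2.324) = 1.0302; argument = -0.364 + (-2.324)/1.0302 = -2.6198 → -2.62.
α₁ = Φ(-2.62) = 0.0044; rank = round(500 × 0.0044) = 2; θ*₍2₎ = 2.677.
Upper: z₀ + z₂ = 1.596; 1 − a(z₀+z₂) = 0.9793; argument = 1.2658 → 1.27; α₂ = 0.8980; rank = 449; θ*₍449₎ = 4.823.

(2.677, 4.823)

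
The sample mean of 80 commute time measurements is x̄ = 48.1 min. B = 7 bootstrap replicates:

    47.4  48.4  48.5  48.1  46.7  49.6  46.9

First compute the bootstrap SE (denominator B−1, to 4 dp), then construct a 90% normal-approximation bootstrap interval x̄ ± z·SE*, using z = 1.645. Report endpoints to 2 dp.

Mean of replicates = 47.9429; sum of squared deviations = 6.2171; SE* = √(6.2171/6) = 1.0179
Margin = 1.645 × 1.0179 = 1.674
Interval: 48.1 ± 1.674

(46.43, 49.77)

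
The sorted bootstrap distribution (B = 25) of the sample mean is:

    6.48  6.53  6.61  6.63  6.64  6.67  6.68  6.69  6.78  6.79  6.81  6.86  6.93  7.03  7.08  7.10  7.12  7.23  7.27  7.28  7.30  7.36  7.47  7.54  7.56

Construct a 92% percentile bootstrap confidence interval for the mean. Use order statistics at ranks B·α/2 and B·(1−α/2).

α = 0.08; lower rank = 25 × 0.040 = 1; upper rank = 25 × 0.960 = 24.
The 1st smallest replicate is 6.48; the 24th is 7.54.

(6.48, 7.54)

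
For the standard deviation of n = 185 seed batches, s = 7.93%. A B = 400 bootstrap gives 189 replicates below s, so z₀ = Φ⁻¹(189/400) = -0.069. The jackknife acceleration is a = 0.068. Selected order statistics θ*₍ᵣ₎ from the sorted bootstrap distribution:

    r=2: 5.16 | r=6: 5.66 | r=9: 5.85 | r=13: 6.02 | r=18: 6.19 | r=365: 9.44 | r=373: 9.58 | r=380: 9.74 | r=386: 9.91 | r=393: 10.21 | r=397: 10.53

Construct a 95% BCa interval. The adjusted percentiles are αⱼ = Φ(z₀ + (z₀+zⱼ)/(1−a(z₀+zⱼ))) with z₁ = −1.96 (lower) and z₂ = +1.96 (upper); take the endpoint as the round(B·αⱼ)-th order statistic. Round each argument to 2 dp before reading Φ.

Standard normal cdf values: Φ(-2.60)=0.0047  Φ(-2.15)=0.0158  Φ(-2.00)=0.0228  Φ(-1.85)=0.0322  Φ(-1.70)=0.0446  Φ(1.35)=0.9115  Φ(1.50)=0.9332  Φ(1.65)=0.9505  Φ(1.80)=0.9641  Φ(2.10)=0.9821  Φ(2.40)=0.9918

(6.02, 10.21)

Lower: z₀ + z₁ = -0.069 + (-1.960) = -2.029; 1 − a(z₀+z₁) = 1 − (0.068)(-2.029) = 1.1380; argument = -0.069 + (-2.029)/1.1380 = -1.8520 → -1.85.
α₁ = Φ(-1.85) = 0.0322; rank = round(400 × 0.0322) = 13; θ*₍13₎ = 6.02.
Upper: z₀ + z₂ = 1.891; 1 − a(z₀+z₂) = 0.8714; argument = 2.1010 → 2.10; α₂ = 0.9821; rank = 393; θ*₍393₎ = 10.21.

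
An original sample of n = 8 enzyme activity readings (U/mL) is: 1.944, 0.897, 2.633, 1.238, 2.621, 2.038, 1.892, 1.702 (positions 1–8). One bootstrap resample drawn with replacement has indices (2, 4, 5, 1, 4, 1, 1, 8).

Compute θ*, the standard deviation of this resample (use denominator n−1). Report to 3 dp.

Resample values: 0.897, 1.238, 2.621, 1.944, 1.238, 1.944, 1.944, 1.702.
Mean = 1.6910; sum of squared deviations = 2.0979
s² = 2.0979 / 7 = 0.2997
s = √0.2997 = 0.547

θ* = 0.547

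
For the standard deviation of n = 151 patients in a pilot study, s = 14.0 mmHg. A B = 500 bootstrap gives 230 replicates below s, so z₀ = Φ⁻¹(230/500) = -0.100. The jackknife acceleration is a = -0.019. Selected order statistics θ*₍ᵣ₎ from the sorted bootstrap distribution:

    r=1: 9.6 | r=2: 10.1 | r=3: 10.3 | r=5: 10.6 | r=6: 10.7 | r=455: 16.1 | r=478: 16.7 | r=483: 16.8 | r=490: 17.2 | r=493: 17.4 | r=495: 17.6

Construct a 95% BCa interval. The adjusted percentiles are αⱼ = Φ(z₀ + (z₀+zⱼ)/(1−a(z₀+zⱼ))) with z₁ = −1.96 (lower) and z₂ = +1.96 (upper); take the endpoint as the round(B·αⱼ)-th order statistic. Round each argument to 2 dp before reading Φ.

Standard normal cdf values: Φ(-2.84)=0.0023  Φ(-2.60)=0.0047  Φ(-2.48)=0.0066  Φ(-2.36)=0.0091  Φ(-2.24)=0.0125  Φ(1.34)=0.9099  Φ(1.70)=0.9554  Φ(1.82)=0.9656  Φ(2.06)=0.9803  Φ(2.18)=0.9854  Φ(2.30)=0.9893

(10.7, 16.7)

Lower: z₀ + z₁ = -0.100 + (-1.960) = -2.060; 1 − a(z₀+z₁) = 1 − (-0.019)(-2.060) = 0.9609; argument = -0.100 + (-2.060)/0.9609 = -2.2439 → -2.24.
α₁ = Φ(-2.24) = 0.0125; rank = round(500 × 0.0125) = 6; θ*₍6₎ = 10.7.
Upper: z₀ + z₂ = 1.860; 1 − a(z₀+z₂) = 1.0353; argument = 1.6965 → 1.70; α₂ = 0.9554; rank = 478; θ*₍478₎ = 16.7.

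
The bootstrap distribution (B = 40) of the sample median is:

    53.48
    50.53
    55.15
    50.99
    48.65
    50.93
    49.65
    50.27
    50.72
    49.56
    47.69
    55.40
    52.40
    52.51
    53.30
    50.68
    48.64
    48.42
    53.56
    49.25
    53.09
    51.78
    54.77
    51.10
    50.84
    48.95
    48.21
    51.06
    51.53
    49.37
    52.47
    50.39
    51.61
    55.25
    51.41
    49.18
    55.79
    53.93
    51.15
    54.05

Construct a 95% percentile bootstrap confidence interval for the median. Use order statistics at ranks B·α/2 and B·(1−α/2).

Sorted replicates: 47.69, 48.21, 48.42, 48.64, 48.65, 48.95, 49.18, 49.25, 49.37, 49.56, 49.65, 50.27, 50.39, 50.53, 50.68, 50.72, 50.84, 50.93, 50.99, 51.06, 51.10, 51.15, 51.41, 51.53, 51.61, 51.78, 52.40, 52.47, 52.51, 53.09, 53.30, 53.48, 53.56, 53.93, 54.05, 54.77, 55.15, 55.25, 55.40, 55.79
α = 0.05; lower rank = 40 × 0.025 = 1; upper rank = 40 × 0.975 = 39.
The 1st smallest replicate is 47.69; the 39th is 55.40.

(47.69, 55.40)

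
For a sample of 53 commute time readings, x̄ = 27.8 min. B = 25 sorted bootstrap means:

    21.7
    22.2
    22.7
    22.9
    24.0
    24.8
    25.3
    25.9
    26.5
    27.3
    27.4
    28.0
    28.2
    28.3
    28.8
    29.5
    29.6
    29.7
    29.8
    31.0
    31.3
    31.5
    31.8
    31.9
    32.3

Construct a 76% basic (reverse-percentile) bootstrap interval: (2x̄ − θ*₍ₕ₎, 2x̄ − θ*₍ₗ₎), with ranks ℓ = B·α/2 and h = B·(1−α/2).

Percentile endpoints at ranks 3 and 22: θ*₍3₎ = 22.7, θ*₍22₎ = 31.5.
Basic interval reflects these around x̄:
  lower = 2 × 27.8 − 31.5 = 24.1
  upper = 2 × 27.8 − 22.7 = 32.9

(24.1, 32.9)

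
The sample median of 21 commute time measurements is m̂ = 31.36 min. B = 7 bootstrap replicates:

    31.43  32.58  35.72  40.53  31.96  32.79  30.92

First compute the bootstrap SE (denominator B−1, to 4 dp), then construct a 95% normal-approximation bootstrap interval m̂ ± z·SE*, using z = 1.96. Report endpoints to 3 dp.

Mean of replicates = 33.7043; sum of squared deviations = 68.7206; SE* = √(68.7206/6) = 3.3843
Margin = 1.96 × 3.3843 = 6.6332
Interval: 31.36 ± 6.6332

(24.727, 37.993)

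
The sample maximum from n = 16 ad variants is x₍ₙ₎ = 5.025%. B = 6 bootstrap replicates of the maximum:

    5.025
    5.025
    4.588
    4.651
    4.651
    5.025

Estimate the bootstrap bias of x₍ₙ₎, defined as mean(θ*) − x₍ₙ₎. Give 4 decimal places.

mean(θ*) = (5.025 + 5.025 + 4.588 + 4.651 + 4.651 + 5.025) / 6 = 4.82750
bias = 4.82750 − 5.025

bias = −0.1975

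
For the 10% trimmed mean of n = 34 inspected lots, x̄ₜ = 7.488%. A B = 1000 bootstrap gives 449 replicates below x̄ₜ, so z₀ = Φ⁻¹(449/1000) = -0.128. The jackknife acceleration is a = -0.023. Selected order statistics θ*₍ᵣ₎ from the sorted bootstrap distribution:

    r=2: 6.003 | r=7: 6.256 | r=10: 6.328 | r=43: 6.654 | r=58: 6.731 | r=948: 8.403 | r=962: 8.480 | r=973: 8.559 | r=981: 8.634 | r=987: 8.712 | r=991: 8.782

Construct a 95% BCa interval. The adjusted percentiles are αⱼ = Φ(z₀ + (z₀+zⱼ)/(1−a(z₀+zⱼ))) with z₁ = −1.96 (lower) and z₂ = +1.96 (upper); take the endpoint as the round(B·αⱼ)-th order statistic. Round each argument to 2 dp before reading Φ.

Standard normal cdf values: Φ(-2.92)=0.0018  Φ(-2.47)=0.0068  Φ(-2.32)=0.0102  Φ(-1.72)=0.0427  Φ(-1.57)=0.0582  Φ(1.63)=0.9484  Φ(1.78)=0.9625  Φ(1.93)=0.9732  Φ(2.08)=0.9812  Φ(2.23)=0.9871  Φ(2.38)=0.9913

Lower: z₀ + z₁ = -0.128 + (-1.960) = -2.088; 1 − a(z₀+z₁) = 1 − (-0.023)(-2.088) = 0.9520; argument = -0.128 + (-2.088)/0.9520 = -2.3213 → -2.32.
α₁ = Φ(-2.32) = 0.0102; rank = round(1000 × 0.0102) = 10; θ*₍10₎ = 6.328.
Upper: z₀ + z₂ = 1.832; 1 − a(z₀+z₂) = 1.0421; argument = 1.6299 → 1.63; α₂ = 0.9484; rank = 948; θ*₍948₎ = 8.403.

(6.328, 8.403)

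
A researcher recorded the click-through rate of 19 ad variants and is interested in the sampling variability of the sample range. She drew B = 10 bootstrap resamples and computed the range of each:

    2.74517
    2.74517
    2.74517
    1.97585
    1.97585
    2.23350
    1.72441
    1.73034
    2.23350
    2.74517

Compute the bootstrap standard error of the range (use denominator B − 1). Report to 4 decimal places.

Bootstrap SE is the standard deviation of the 10 replicate ranges.
Mean of replicates: (2.74517 + 2.74517 + 2.74517 + 1.97585 + 1.97585 + 2.23350 + 1.72441 + 1.73034 + 2.23350 + 2.74517) / 10 = 22.854130 / 10 = 2.285413
Sum of squared deviations: (+0.459757)² + (+0.459757)² + (+0.459757)² + (−0.309563)² + (−0.309563)² + (−0.051913)² + (−0.561003)² + (−0.555073)² + (−0.051913)² + (+0.459757)² = 1.665385
Variance = 1.665385 / 9 = 0.185043
SE* = √0.185043

SE* = 0.4302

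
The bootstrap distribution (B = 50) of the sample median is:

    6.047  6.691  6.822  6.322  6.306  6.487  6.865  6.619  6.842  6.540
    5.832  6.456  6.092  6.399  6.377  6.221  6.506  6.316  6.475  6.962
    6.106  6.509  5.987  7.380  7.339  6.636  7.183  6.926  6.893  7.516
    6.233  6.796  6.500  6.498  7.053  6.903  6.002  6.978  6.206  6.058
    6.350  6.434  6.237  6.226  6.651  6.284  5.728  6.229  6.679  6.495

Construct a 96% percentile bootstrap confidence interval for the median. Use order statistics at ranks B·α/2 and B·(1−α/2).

Sorted replicates: 5.728, 5.832, 5.987, 6.002, 6.047, 6.058, 6.092, 6.106, 6.206, 6.221, 6.226, 6.229, 6.233, 6.237, 6.284, 6.306, 6.316, 6.322, 6.350, 6.377, 6.399, 6.434, 6.456, 6.475, 6.487, 6.495, 6.498, 6.500, 6.506, 6.509, 6.540, 6.619, 6.636, 6.651, 6.679, 6.691, 6.796, 6.822, 6.842, 6.865, 6.893, 6.903, 6.926, 6.962, 6.978, 7.053, 7.183, 7.339, 7.380, 7.516
α = 0.04; lower rank = 50 × 0.020 = 1; upper rank = 50 × 0.980 = 49.
The 1st smallest replicate is 5.728; the 49th is 7.380.

(5.728, 7.380)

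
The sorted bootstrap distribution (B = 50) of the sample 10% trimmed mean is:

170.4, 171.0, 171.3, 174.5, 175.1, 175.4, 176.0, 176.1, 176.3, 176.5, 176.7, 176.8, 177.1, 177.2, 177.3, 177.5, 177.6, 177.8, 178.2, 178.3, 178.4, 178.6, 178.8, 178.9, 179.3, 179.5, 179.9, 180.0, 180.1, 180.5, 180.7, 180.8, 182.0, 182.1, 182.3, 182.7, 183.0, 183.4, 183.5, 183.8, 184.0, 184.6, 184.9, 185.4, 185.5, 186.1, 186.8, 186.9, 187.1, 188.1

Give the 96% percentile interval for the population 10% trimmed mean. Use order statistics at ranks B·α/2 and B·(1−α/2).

α = 0.04; lower rank = 50 × 0.020 = 1; upper rank = 50 × 0.980 = 49.
The 1st smallest replicate is 170.4; the 49th is 187.1.

(170.4, 187.1)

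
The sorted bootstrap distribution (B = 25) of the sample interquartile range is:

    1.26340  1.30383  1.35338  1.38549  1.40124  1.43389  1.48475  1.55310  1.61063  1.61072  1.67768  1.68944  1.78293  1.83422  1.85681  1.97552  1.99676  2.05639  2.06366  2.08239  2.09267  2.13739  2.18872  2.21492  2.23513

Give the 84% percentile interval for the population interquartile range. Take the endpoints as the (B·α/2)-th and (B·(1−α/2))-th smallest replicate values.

(1.30383, 2.18872)

α = 0.16; lower rank = 25 × 0.080 = 2; upper rank = 25 × 0.920 = 23.
The 2nd smallest replicate is 1.30383; the 23rd is 2.18872.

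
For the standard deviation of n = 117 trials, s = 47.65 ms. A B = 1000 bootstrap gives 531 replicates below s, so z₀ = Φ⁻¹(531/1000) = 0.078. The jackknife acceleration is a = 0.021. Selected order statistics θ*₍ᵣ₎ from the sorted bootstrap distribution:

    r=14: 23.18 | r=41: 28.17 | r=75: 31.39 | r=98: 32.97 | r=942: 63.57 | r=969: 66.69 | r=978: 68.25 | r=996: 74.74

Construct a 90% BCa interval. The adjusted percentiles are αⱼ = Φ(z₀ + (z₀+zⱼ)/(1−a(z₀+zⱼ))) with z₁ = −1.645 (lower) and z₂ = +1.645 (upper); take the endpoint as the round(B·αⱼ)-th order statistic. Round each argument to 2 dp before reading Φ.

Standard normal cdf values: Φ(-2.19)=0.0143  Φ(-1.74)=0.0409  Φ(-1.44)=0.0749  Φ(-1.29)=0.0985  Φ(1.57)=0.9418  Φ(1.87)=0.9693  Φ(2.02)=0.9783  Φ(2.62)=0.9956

Lower: z₀ + z₁ = 0.078 + (-1.645) = -1.567; 1 − a(z₀+z₁) = 1 − (0.021)(-1.567) = 1.0329; argument = 0.078 + (-1.567)/1.0329 = -1.4391 → -1.44.
α₁ = Φ(-1.44) = 0.0749; rank = round(1000 × 0.0749) = 75; θ*₍75₎ = 31.39.
Upper: z₀ + z₂ = 1.723; 1 − a(z₀+z₂) = 0.9638; argument = 1.8657 → 1.87; α₂ = 0.9693; rank = 969; θ*₍969₎ = 66.69.

(31.39, 66.69)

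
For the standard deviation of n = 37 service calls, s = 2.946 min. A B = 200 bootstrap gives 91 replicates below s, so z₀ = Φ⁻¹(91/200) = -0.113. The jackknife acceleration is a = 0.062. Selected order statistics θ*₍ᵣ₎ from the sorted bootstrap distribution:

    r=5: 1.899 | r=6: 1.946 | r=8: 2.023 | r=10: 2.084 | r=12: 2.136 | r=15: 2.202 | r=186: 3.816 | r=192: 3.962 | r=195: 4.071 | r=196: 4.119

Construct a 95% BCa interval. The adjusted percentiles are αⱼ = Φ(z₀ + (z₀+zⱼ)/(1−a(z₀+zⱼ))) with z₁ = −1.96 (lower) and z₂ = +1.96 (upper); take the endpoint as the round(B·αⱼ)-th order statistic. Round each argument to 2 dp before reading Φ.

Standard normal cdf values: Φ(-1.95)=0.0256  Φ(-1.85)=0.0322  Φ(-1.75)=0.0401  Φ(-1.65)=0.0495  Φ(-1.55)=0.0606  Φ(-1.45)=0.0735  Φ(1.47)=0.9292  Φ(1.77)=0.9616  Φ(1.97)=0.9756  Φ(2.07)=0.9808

(1.899, 4.071)

Lower: z₀ + z₁ = -0.113 + (-1.960) = -2.073; 1 − a(z₀+z₁) = 1 − (0.062)(-2.073) = 1.1285; argument = -0.113 + (-2.073)/1.1285 = -1.9499 → -1.95.
α₁ = Φ(-1.95) = 0.0256; rank = round(200 × 0.0256) = 5; θ*₍5₎ = 1.899.
Upper: z₀ + z₂ = 1.847; 1 − a(z₀+z₂) = 0.8855; argument = 1.9729 → 1.97; α₂ = 0.9756; rank = 195; θ*₍195₎ = 4.071.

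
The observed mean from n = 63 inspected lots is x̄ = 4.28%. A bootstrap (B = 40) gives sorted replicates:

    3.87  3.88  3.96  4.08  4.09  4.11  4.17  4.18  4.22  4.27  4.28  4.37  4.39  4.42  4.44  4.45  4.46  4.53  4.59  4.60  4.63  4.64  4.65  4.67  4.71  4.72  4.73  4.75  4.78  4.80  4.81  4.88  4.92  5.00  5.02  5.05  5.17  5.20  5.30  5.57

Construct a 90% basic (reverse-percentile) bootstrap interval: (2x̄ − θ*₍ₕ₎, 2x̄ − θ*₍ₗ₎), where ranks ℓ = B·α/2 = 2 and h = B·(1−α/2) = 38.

(3.36, 4.68)

Percentile endpoints at ranks 2 and 38: θ*₍2₎ = 3.88, θ*₍38₎ = 5.20.
Basic interval reflects these around x̄:
  lower = 2 × 4.28 − 5.20 = 3.36
  upper = 2 × 4.28 − 3.88 = 4.68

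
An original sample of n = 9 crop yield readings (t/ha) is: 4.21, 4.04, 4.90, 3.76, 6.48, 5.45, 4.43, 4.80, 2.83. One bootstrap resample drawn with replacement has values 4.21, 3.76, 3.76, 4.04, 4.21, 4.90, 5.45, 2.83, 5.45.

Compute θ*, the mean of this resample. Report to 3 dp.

θ* = 4.290

Mean = (4.21 + 3.76 + 3.76 + 4.04 + 4.21 + 4.90 + 5.45 + 2.83 + 5.45) / 9 = 38.610 / 9 = 4.290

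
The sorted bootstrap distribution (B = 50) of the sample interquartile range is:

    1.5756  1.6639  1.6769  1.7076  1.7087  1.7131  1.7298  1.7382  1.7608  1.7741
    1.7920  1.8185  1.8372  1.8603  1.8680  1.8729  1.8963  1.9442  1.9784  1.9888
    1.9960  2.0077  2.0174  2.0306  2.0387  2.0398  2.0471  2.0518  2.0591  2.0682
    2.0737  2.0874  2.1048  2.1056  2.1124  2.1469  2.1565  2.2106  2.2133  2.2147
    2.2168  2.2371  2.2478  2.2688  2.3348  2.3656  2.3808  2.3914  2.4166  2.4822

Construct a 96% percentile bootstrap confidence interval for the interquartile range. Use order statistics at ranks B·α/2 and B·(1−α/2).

α = 0.04; lower rank = 50 × 0.020 = 1; upper rank = 50 × 0.980 = 49.
The 1st smallest replicate is 1.5756; the 49th is 2.4166.

(1.5756, 2.4166)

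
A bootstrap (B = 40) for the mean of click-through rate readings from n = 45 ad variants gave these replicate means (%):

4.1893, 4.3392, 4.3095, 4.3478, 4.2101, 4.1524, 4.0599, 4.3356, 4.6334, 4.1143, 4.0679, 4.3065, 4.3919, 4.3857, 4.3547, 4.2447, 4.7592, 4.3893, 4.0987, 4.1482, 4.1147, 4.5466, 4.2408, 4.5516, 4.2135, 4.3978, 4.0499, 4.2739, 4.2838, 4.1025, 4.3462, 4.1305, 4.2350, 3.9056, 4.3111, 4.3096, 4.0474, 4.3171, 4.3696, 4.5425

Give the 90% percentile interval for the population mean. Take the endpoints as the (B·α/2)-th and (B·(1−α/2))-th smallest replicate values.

Sorted replicates: 3.9056, 4.0474, 4.0499, 4.0599, 4.0679, 4.0987, 4.1025, 4.1143, 4.1147, 4.1305, 4.1482, 4.1524, 4.1893, 4.2101, 4.2135, 4.2350, 4.2408, 4.2447, 4.2739, 4.2838, 4.3065, 4.3095, 4.3096, 4.3111, 4.3171, 4.3356, 4.3392, 4.3462, 4.3478, 4.3547, 4.3696, 4.3857, 4.3893, 4.3919, 4.3978, 4.5425, 4.5466, 4.5516, 4.6334, 4.7592
α = 0.10; lower rank = 40 × 0.050 = 2; upper rank = 40 × 0.950 = 38.
The 2nd smallest replicate is 4.0474; the 38th is 4.5516.

(4.0474, 4.5516)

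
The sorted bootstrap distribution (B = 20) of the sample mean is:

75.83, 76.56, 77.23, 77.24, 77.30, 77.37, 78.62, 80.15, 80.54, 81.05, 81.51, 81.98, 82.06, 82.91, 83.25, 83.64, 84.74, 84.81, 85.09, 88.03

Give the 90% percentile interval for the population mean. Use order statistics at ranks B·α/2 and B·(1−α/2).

α = 0.10; lower rank = 20 × 0.050 = 1; upper rank = 20 × 0.950 = 19.
The 1st smallest replicate is 75.83; the 19th is 85.09.

(75.83, 85.09)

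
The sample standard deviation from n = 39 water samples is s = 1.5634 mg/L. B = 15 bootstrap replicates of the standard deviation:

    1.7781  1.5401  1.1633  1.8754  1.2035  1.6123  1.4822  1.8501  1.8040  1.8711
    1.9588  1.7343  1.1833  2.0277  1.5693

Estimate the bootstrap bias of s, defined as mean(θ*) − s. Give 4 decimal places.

bias = +0.0802

mean(θ*) = (1.7781 + 1.5401 + 1.1633 + 1.8754 + 1.2035 + 1.6123 + 1.4822 + 1.8501 + 1.8040 + 1.8711 + 1.9588 + 1.7343 + 1.1833 + 2.0277 + 1.5693) / 15 = 1.64357
bias = 1.64357 − 1.5634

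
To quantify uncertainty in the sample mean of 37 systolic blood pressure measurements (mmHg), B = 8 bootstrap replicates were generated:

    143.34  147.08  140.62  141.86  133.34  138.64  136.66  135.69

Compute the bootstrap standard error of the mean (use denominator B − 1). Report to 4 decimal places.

Bootstrap SE is the standard deviation of the 8 replicate means.
Mean of replicates: (143.34 + 147.08 + 140.62 + 141.86 + 133.34 + 138.64 + 136.66 + 135.69) / 8 = 1117.23000 / 8 = 139.65375
Sum of squared deviations: (+3.68625)² + (+7.42625)² + (+0.96625)² + (+2.20625)² + (−6.31375)² + (−1.01375)² + (−2.99375)² + (−3.96375)² = 140.10379
Variance = 140.10379 / 7 = 20.01483
SE* = √20.01483

SE* = 4.4738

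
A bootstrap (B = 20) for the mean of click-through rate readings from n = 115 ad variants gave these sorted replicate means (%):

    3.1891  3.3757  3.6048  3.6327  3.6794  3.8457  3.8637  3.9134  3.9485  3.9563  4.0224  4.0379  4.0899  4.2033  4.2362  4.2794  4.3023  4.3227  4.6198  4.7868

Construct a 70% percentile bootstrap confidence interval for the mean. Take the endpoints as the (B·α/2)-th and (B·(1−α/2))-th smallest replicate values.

(3.6048, 4.3023)

α = 0.30; lower rank = 20 × 0.150 = 3; upper rank = 20 × 0.850 = 17.
The 3rd smallest replicate is 3.6048; the 17th is 4.3023.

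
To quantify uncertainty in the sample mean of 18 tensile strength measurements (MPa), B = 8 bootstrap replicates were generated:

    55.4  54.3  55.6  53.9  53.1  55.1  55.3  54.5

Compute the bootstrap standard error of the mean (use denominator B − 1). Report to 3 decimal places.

SE* = 0.862

Bootstrap SE is the standard deviation of the 8 replicate means.
Mean of replicates: (55.4 + 54.3 + 55.6 + 53.9 + 53.1 + 55.1 + 55.3 + 54.5) / 8 = 437.2000 / 8 = 54.6500
Sum of squared deviations: (+0.7500)² + (−0.3500)² + (+0.9500)² + (−0.7500)² + (−1.5500)² + (+0.4500)² + (+0.6500)² + (−0.1500)² = 5.2000
Variance = 5.2000 / 7 = 0.7429
SE* = √0.7429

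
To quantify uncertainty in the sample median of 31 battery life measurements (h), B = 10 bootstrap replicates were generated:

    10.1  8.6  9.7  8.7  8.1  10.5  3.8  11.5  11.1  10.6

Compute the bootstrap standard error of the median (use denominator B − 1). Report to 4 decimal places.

Bootstrap SE is the standard deviation of the 10 replicate medians.
Mean of replicates: (10.1 + 8.6 + 9.7 + 8.7 + 8.1 + 10.5 + 3.8 + 11.5 + 11.1 + 10.6) / 10 = 92.70000 / 10 = 9.27000
Sum of squared deviations: (+0.83000)² + (−0.67000)² + (+0.43000)² + (−0.57000)² + (−1.17000)² + (+1.23000)² + (−5.47000)² + (+2.23000)² + (+1.83000)² + (+1.33000)² = 44.54100
Variance = 44.54100 / 9 = 4.94900
SE* = √4.94900

SE* = 2.2246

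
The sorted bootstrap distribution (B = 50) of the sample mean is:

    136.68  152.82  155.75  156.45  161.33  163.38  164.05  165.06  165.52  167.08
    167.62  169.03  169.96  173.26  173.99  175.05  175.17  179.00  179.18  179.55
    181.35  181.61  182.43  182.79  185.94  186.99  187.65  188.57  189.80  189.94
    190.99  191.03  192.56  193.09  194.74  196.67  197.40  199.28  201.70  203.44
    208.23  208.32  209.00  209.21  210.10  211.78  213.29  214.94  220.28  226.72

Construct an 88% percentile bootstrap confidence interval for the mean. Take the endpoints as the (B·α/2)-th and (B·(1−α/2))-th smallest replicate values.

(155.75, 213.29)

α = 0.12; lower rank = 50 × 0.060 = 3; upper rank = 50 × 0.940 = 47.
The 3rd smallest replicate is 155.75; the 47th is 213.29.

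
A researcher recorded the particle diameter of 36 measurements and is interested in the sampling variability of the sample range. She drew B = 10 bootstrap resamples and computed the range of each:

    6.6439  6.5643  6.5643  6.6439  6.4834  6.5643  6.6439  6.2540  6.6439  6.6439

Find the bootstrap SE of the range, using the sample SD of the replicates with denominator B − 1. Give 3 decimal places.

SE* = 0.122

Bootstrap SE is the standard deviation of the 10 replicate ranges.
Mean of replicates: (6.6439 + 6.5643 + 6.5643 + 6.6439 + 6.4834 + 6.5643 + 6.6439 + 6.2540 + 6.6439 + 6.6439) / 10 = 65.64980 / 10 = 6.56498
Sum of squared deviations: (+0.07892)² + (−0.00068)² + (−0.00068)² + (+0.07892)² + (−0.08158)² + (−0.00068)² + (+0.07892)² + (−0.31098)² + (+0.07892)² + (+0.07892)² = 0.13451
Variance = 0.13451 / 9 = 0.01495
SE* = √0.01495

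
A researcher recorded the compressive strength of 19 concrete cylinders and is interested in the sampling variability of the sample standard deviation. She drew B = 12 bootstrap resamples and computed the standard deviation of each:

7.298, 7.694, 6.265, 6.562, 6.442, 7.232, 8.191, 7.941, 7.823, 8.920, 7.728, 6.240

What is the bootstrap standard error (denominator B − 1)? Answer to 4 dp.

SE* = 0.8462

Bootstrap SE is the standard deviation of the 12 replicate standard deviations.
Mean of replicates: (7.298 + 7.694 + 6.265 + 6.562 + 6.442 + 7.232 + 8.191 + 7.941 + 7.823 + 8.920 + 7.728 + 6.240) / 12 = 88.33600 / 12 = 7.36133
Sum of squared deviations: (−0.06333)² + (+0.33267)² + (−1.09633)² + (−0.79933)² + (−0.91933)² + (−0.12933)² + (+0.82967)² + (+0.57967)² + (+0.46167)² + (+1.55867)² + (+0.36667)² + (−1.12133)² = 7.87623
Variance = 7.87623 / 11 = 0.71602
SE* = √0.71602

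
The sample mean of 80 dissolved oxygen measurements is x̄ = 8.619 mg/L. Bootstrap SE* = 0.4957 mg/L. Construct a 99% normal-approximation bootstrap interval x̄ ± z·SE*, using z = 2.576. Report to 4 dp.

Margin = 2.576 × 0.4957 = 1.27692
Interval: 8.619 ± 1.27692

(7.3421, 9.8959)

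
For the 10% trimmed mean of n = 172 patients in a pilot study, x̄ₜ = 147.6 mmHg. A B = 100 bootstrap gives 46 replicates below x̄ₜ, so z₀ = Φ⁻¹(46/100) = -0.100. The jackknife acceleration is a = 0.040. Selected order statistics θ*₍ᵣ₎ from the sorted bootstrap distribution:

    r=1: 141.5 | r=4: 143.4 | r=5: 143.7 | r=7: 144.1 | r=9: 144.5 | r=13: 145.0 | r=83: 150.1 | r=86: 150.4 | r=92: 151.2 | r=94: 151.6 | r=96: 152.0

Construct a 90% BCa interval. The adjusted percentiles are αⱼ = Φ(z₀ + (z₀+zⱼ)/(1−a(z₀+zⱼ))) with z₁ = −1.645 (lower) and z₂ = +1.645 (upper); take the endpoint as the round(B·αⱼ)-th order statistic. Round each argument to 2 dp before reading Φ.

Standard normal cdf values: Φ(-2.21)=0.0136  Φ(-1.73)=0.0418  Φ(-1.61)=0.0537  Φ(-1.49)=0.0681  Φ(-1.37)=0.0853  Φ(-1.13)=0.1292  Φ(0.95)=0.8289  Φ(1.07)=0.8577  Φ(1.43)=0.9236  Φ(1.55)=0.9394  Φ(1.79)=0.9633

(143.4, 151.6)

Lower: z₀ + z₁ = -0.100 + (-1.645) = -1.745; 1 − a(z₀+z₁) = 1 − (0.040)(-1.745) = 1.0698; argument = -0.100 + (-1.745)/1.0698 = -1.7311 → -1.73.
α₁ = Φ(-1.73) = 0.0418; rank = round(100 × 0.0418) = 4; θ*₍4₎ = 143.4.
Upper: z₀ + z₂ = 1.545; 1 − a(z₀+z₂) = 0.9382; argument = 1.5468 → 1.55; α₂ = 0.9394; rank = 94; θ*₍94₎ = 151.6.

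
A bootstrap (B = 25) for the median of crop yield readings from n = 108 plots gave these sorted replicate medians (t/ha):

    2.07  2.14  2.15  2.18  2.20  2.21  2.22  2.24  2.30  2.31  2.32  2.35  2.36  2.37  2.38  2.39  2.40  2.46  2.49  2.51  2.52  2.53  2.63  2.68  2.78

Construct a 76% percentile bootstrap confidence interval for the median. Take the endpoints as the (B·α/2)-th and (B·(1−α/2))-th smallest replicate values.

α = 0.24; lower rank = 25 × 0.120 = 3; upper rank = 25 × 0.880 = 22.
The 3rd smallest replicate is 2.15; the 22nd is 2.53.

(2.15, 2.53)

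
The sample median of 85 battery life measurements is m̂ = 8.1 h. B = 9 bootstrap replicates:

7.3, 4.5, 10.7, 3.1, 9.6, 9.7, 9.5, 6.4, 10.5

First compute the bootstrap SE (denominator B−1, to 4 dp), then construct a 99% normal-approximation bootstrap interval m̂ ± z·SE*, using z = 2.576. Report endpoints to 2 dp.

Mean of replicates = 7.9222; sum of squared deviations = 60.4956; SE* = √(60.4956/8) = 2.7499
Margin = 2.576 × 2.7499 = 7.084
Interval: 8.1 ± 7.084

(1.02, 15.18)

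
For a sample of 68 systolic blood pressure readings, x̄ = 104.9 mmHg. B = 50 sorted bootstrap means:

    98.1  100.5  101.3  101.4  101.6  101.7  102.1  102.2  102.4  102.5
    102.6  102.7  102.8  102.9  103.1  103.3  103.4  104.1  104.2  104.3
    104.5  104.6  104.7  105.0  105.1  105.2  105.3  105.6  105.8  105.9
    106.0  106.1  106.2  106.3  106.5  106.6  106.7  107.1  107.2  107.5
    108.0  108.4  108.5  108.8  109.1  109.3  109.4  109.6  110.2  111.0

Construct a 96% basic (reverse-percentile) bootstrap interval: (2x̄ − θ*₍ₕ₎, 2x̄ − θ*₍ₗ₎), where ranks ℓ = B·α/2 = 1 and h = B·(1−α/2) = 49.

Percentile endpoints at ranks 1 and 49: θ*₍1₎ = 98.1, θ*₍49₎ = 110.2.
Basic interval reflects these around x̄:
  lower = 2 × 104.9 − 110.2 = 99.6
  upper = 2 × 104.9 − 98.1 = 111.7

(99.6, 111.7)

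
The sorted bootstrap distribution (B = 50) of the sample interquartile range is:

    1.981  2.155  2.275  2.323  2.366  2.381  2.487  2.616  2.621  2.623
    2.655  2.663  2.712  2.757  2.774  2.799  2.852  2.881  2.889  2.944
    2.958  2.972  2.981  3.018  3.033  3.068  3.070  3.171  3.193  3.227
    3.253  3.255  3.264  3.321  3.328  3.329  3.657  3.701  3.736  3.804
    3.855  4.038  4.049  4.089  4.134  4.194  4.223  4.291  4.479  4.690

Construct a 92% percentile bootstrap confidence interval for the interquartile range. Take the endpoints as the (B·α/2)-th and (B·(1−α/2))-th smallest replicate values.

α = 0.08; lower rank = 50 × 0.040 = 2; upper rank = 50 × 0.960 = 48.
The 2nd smallest replicate is 2.155; the 48th is 4.291.

(2.155, 4.291)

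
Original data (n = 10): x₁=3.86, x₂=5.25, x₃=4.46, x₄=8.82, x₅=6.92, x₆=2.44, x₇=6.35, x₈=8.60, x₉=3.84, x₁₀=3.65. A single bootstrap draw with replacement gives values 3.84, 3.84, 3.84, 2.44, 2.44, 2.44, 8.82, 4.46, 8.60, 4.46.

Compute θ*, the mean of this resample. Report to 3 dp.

Mean = (3.84 + 3.84 + 3.84 + 2.44 + 2.44 + 2.44 + 8.82 + 4.46 + 8.60 + 4.46) / 10 = 45.180 / 10 = 4.518

θ* = 4.518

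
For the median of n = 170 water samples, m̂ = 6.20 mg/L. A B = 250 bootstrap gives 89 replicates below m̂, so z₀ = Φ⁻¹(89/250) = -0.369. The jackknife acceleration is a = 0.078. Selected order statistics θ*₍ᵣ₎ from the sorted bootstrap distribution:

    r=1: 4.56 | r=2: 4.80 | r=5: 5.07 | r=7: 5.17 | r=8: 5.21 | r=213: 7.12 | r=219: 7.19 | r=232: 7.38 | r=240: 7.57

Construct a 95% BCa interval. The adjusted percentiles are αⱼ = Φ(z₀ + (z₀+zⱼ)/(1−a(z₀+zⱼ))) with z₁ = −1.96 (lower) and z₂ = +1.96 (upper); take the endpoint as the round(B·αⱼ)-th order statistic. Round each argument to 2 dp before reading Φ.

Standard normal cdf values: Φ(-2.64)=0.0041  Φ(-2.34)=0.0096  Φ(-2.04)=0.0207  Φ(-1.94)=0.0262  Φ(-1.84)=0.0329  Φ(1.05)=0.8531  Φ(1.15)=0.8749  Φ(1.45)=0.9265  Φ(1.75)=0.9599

(4.80, 7.38)

Lower: z₀ + z₁ = -0.369 + (-1.960) = -2.329; 1 − a(z₀+z₁) = 1 − (0.078)(-2.329) = 1.1817; argument = -0.369 + (-2.329)/1.1817 = -2.3400 → -2.34.
α₁ = Φ(-2.34) = 0.0096; rank = round(250 × 0.0096) = 2; θ*₍2₎ = 4.80.
Upper: z₀ + z₂ = 1.591; 1 − a(z₀+z₂) = 0.8759; argument = 1.4474 → 1.45; α₂ = 0.9265; rank = 232; θ*₍232₎ = 7.38.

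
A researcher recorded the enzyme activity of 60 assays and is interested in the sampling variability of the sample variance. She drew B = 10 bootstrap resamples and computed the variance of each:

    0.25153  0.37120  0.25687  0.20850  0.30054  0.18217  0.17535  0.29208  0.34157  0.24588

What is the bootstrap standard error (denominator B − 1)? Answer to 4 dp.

Bootstrap SE is the standard deviation of the 10 replicate variances.
Mean of replicates: (0.25153 + 0.37120 + 0.25687 + 0.20850 + 0.30054 + 0.18217 + 0.17535 + 0.29208 + 0.34157 + 0.24588) / 10 = 2.625690 / 10 = 0.262569
Sum of squared deviations: (−0.011039)² + (+0.108631)² + (−0.005699)² + (−0.054069)² + (+0.037971)² + (−0.080399)² + (−0.087219)² + (+0.029511)² + (+0.079001)² + (−0.016689)² = 0.037782
Variance = 0.037782 / 9 = 0.004198
SE* = √0.004198

SE* = 0.0648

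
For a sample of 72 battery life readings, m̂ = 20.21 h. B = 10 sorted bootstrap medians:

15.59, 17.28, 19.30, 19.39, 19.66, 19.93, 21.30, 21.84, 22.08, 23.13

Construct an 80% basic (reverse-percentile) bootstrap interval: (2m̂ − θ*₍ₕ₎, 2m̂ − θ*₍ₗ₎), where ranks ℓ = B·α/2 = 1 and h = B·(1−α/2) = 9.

Percentile endpoints at ranks 1 and 9: θ*₍1₎ = 15.59, θ*₍9₎ = 22.08.
Basic interval reflects these around m̂:
  lower = 2 × 20.21 − 22.08 = 18.34
  upper = 2 × 20.21 − 15.59 = 24.83

(18.34, 24.83)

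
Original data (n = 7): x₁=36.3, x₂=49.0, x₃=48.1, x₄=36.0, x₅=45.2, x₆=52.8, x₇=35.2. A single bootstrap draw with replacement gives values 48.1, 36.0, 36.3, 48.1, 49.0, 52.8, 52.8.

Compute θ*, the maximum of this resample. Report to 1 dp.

θ* = 52.8

Maximum = 52.8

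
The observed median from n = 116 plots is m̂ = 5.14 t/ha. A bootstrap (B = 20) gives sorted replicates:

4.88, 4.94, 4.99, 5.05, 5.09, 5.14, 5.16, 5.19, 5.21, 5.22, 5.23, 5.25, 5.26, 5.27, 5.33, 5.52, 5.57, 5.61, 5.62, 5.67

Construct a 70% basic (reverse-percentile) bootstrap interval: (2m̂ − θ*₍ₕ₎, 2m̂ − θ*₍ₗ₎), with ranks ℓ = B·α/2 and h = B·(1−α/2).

(4.71, 5.29)

Percentile endpoints at ranks 3 and 17: θ*₍3₎ = 4.99, θ*₍17₎ = 5.57.
Basic interval reflects these around m̂:
  lower = 2 × 5.14 − 5.57 = 4.71
  upper = 2 × 5.14 − 4.99 = 5.29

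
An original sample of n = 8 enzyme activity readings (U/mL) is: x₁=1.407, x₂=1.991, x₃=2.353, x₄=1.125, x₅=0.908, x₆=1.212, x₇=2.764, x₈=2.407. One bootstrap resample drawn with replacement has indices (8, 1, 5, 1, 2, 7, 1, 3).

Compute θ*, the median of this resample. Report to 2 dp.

θ* = 1.70

Resample values: 2.407, 1.407, 0.908, 1.407, 1.991, 2.764, 1.407, 2.353.
Sorted: 0.908, 1.407, 1.407, 1.407, 1.991, 2.353, 2.407, 2.764
Median = average of the two middle values = 1.70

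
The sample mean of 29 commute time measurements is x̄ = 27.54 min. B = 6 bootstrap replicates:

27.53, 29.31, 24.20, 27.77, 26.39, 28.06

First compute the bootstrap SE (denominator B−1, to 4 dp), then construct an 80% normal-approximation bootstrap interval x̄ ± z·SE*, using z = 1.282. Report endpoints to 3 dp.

Mean of replicates = 27.2100; sum of squared deviations = 15.2810; SE* = √(15.2810/5) = 1.7482
Margin = 1.282 × 1.7482 = 2.2412
Interval: 27.54 ± 2.2412

(25.299, 29.781)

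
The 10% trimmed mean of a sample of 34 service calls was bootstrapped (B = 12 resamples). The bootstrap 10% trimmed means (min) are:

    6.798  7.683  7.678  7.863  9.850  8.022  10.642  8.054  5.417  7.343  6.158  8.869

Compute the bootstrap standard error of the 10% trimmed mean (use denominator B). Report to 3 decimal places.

Bootstrap SE is the standard deviation of the 12 replicate 10% trimmed means.
Mean of replicates: (6.798 + 7.683 + 7.678 + 7.863 + 9.850 + 8.022 + 10.642 + 8.054 + 5.417 + 7.343 + 6.158 + 8.869) / 12 = 94.3770 / 12 = 7.8647
Sum of squared deviations: (−1.0667)² + (−0.1818)² + (−0.1867)² + (−0.0017)² + (+1.9852)² + (+0.1573)² + (+2.7772)² + (+0.1893)² + (−2.4478)² + (−0.5217)² + (−1.7067)² + (+1.0042)² = 23.1060
Variance = 23.1060 / 12 = 1.9255
SE* = √1.9255

SE* = 1.388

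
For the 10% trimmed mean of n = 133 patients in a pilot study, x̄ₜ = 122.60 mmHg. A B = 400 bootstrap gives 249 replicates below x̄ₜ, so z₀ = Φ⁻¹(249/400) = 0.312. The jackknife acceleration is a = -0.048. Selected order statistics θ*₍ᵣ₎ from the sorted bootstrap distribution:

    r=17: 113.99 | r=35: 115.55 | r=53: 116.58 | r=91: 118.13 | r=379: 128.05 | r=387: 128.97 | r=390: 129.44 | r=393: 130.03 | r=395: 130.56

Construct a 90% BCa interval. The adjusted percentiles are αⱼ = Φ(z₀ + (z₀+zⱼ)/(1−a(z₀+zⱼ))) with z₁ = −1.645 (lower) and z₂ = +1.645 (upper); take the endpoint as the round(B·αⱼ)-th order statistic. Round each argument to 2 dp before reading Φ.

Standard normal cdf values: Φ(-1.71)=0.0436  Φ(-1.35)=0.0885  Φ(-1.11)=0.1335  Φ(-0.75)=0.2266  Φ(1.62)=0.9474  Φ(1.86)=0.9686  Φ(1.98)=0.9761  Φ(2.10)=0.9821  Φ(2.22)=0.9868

(116.58, 130.03)

Lower: z₀ + z₁ = 0.312 + (-1.645) = -1.333; 1 − a(z₀+z₁) = 1 − (-0.048)(-1.333) = 0.9360; argument = 0.312 + (-1.333)/0.9360 = -1.1121 → -1.11.
α₁ = Φ(-1.11) = 0.1335; rank = round(400 × 0.1335) = 53; θ*₍53₎ = 116.58.
Upper: z₀ + z₂ = 1.957; 1 − a(z₀+z₂) = 1.0939; argument = 2.1010 → 2.10; α₂ = 0.9821; rank = 393; θ*₍393₎ = 130.03.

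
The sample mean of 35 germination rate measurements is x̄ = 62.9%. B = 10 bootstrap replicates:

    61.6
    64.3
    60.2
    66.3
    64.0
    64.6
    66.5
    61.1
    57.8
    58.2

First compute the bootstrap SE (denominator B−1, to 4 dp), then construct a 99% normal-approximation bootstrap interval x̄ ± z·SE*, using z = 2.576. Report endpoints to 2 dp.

(54.80, 71.00)

Mean of replicates = 62.4600; sum of squared deviations = 88.9640; SE* = √(88.9640/9) = 3.1440
Margin = 2.576 × 3.1440 = 8.099
Interval: 62.9 ± 8.099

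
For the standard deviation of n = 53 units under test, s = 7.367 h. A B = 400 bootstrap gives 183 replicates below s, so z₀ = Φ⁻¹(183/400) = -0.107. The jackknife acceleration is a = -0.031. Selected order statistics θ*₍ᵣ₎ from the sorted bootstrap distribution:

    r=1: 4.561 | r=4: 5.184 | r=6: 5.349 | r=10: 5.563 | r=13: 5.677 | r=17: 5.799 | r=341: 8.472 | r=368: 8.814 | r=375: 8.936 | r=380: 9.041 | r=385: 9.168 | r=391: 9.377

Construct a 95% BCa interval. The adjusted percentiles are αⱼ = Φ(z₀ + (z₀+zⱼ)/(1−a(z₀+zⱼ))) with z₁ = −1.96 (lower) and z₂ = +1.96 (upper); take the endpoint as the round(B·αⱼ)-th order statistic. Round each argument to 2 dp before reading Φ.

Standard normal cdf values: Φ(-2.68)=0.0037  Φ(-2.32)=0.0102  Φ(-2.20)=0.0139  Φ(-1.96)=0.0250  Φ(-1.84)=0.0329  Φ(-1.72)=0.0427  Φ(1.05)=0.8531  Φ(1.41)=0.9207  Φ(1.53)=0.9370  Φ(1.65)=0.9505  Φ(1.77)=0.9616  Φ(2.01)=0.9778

(5.184, 9.041)

Lower: z₀ + z₁ = -0.107 + (-1.960) = -2.067; 1 − a(z₀+z₁) = 1 − (-0.031)(-2.067) = 0.9359; argument = -0.107 + (-2.067)/0.9359 = -2.3155 → -2.32.
α₁ = Φ(-2.32) = 0.0102; rank = round(400 × 0.0102) = 4; θ*₍4₎ = 5.184.
Upper: z₀ + z₂ = 1.853; 1 − a(z₀+z₂) = 1.0574; argument = 1.6453 → 1.65; α₂ = 0.9505; rank = 380; θ*₍380₎ = 9.041.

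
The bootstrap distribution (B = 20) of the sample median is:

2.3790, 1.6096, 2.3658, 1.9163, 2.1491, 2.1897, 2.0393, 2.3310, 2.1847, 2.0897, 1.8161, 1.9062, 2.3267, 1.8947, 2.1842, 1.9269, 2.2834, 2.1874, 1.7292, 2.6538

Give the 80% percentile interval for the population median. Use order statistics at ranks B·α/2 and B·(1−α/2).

(1.7292, 2.3658)

Sorted replicates: 1.6096, 1.7292, 1.8161, 1.8947, 1.9062, 1.9163, 1.9269, 2.0393, 2.0897, 2.1491, 2.1842, 2.1847, 2.1874, 2.1897, 2.2834, 2.3267, 2.3310, 2.3658, 2.3790, 2.6538
α = 0.20; lower rank = 20 × 0.100 = 2; upper rank = 20 × 0.900 = 18.
The 2nd smallest replicate is 1.7292; the 18th is 2.3658.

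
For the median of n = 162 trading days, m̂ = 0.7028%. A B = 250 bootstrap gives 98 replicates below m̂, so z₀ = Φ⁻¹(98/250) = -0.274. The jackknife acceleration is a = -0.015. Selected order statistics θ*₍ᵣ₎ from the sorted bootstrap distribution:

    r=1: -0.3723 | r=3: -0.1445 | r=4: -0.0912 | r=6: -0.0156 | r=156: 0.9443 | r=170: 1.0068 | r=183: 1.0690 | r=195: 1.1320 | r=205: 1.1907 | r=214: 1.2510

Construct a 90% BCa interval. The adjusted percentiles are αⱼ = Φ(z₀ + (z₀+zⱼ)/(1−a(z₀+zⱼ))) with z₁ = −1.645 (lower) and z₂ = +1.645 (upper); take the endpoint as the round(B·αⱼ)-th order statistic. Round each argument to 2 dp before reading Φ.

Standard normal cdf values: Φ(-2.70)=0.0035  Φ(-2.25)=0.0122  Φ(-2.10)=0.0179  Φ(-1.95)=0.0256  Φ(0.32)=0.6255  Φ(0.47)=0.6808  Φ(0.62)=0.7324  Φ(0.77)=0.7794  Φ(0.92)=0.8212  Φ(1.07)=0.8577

Lower: z₀ + z₁ = -0.274 + (-1.645) = -1.919; 1 − a(z₀+z₁) = 1 − (-0.015)(-1.919) = 0.9712; argument = -0.274 + (-1.919)/0.9712 = -2.2499 → -2.25.
α₁ = Φ(-2.25) = 0.0122; rank = round(250 × 0.0122) = 3; θ*₍3₎ = -0.1445.
Upper: z₀ + z₂ = 1.371; 1 − a(z₀+z₂) = 1.0206; argument = 1.0694 → 1.07; α₂ = 0.8577; rank = 214; θ*₍214₎ = 1.2510.

(-0.1445, 1.2510)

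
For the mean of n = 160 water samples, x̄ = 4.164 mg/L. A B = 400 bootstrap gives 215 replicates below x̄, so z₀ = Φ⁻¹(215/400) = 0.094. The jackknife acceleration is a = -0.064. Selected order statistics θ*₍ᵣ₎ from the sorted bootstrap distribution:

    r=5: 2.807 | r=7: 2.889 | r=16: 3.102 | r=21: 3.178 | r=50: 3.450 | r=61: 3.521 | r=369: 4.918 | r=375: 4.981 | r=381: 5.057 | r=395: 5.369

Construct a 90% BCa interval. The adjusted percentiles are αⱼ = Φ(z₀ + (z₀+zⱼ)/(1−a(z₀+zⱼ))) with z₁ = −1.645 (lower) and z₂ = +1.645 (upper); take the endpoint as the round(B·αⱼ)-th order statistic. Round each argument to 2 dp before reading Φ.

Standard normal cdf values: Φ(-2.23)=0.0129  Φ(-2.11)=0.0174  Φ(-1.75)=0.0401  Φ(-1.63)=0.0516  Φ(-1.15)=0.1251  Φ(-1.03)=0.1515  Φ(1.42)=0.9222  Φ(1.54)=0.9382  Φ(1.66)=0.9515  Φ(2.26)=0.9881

(3.178, 5.057)

Lower: z₀ + z₁ = 0.094 + (-1.645) = -1.551; 1 − a(z₀+z₁) = 1 − (-0.064)(-1.551) = 0.9007; argument = 0.094 + (-1.551)/0.9007 = -1.6279 → -1.63.
α₁ = Φ(-1.63) = 0.0516; rank = round(400 × 0.0516) = 21; θ*₍21₎ = 3.178.
Upper: z₀ + z₂ = 1.739; 1 − a(z₀+z₂) = 1.1113; argument = 1.6588 → 1.66; α₂ = 0.9515; rank = 381; θ*₍381₎ = 5.057.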